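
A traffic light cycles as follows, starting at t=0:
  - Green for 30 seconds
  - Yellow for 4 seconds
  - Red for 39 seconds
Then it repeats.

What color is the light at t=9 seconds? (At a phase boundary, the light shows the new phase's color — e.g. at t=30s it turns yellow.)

Cycle length = 30 + 4 + 39 = 73s
t = 9, phase_t = 9 mod 73 = 9
9 < 30 (green end) → GREEN

Answer: green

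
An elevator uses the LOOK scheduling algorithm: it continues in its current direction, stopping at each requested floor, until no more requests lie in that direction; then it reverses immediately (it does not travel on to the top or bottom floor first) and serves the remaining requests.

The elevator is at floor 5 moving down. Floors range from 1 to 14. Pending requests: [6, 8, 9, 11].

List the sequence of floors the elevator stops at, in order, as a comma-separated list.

Answer: 6, 8, 9, 11

Derivation:
Current: 5, moving DOWN
Serve below first (descending): []
Then reverse, serve above (ascending): [6, 8, 9, 11]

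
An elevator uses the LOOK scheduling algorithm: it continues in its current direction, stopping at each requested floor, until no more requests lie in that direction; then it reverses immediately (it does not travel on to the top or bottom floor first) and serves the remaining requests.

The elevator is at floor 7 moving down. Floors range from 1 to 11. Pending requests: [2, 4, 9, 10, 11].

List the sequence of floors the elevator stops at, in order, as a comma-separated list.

Answer: 4, 2, 9, 10, 11

Derivation:
Current: 7, moving DOWN
Serve below first (descending): [4, 2]
Then reverse, serve above (ascending): [9, 10, 11]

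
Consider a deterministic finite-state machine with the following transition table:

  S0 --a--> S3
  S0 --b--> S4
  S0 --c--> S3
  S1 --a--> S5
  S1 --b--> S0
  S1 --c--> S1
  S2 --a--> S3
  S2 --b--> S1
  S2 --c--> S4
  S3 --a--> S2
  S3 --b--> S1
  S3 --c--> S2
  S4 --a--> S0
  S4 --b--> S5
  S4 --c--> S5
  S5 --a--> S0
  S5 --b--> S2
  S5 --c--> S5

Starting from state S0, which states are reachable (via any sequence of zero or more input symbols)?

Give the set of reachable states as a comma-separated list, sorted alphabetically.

Answer: S0, S1, S2, S3, S4, S5

Derivation:
BFS from S0:
  visit S0: S0--a-->S3 (new), S0--b-->S4 (new), S0--c-->S3 (seen)
  visit S3: S3--a-->S2 (new), S3--b-->S1 (new), S3--c-->S2 (seen)
  visit S4: S4--a-->S0 (seen), S4--b-->S5 (new), S4--c-->S5 (seen)
  visit S2: S2--a-->S3 (seen), S2--b-->S1 (seen), S2--c-->S4 (seen)
  visit S1: S1--a-->S5 (seen), S1--b-->S0 (seen), S1--c-->S1 (seen)
  visit S5: S5--a-->S0 (seen), S5--b-->S2 (seen), S5--c-->S5 (seen)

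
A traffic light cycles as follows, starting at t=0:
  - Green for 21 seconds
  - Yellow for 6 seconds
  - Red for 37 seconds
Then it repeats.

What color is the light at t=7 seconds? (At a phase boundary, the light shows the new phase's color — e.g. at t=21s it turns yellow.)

Cycle length = 21 + 6 + 37 = 64s
t = 7, phase_t = 7 mod 64 = 7
7 < 21 (green end) → GREEN

Answer: green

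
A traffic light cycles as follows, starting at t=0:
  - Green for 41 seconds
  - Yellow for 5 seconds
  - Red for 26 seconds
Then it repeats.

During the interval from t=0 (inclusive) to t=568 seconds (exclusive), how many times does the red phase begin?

Answer: 8

Derivation:
Cycle = 41+5+26 = 72s
red phase starts at t = k*72 + 46 for k=0,1,2,...
Need k*72+46 < 568 → k < 7.250
k ∈ {0, ..., 7} → 8 starts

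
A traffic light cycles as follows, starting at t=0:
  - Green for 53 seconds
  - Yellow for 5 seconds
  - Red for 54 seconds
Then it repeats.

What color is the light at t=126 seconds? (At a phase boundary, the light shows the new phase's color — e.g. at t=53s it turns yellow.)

Cycle length = 53 + 5 + 54 = 112s
t = 126, phase_t = 126 mod 112 = 14
14 < 53 (green end) → GREEN

Answer: green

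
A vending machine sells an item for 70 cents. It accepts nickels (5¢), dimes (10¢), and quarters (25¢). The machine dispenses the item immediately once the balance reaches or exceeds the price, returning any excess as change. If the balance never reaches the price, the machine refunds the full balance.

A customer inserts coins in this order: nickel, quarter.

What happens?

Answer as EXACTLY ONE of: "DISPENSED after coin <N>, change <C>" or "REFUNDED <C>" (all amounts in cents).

Price: 70¢
Coin 1 (nickel, 5¢): balance = 5¢
Coin 2 (quarter, 25¢): balance = 30¢
All coins inserted, balance 30¢ < price 70¢ → REFUND 30¢

Answer: REFUNDED 30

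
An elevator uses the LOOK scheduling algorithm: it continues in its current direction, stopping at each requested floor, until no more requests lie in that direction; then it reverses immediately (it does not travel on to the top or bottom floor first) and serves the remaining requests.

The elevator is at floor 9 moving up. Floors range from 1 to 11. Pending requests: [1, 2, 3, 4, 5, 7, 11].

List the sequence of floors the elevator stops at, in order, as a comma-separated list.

Current: 9, moving UP
Serve above first (ascending): [11]
Then reverse, serve below (descending): [7, 5, 4, 3, 2, 1]

Answer: 11, 7, 5, 4, 3, 2, 1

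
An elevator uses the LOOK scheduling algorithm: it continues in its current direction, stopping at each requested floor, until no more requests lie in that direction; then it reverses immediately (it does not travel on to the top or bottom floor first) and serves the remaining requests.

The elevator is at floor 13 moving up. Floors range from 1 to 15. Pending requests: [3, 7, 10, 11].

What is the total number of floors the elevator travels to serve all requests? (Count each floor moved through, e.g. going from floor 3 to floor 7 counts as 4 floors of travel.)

Answer: 10

Derivation:
Start at floor 13 moving up, LOOK stop order: [11, 10, 7, 3]
  13 → 11: |11-13| = 2, total = 2
  11 → 10: |10-11| = 1, total = 3
  10 → 7: |7-10| = 3, total = 6
  7 → 3: |3-7| = 4, total = 10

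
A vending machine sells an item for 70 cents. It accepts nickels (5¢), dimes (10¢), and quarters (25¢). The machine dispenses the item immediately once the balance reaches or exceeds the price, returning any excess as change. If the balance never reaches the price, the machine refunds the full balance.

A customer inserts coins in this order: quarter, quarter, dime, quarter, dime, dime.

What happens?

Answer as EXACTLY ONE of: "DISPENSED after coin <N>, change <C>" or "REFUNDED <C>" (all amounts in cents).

Price: 70¢
Coin 1 (quarter, 25¢): balance = 25¢
Coin 2 (quarter, 25¢): balance = 50¢
Coin 3 (dime, 10¢): balance = 60¢
Coin 4 (quarter, 25¢): balance = 85¢
  → balance >= price → DISPENSE, change = 85 - 70 = 15¢

Answer: DISPENSED after coin 4, change 15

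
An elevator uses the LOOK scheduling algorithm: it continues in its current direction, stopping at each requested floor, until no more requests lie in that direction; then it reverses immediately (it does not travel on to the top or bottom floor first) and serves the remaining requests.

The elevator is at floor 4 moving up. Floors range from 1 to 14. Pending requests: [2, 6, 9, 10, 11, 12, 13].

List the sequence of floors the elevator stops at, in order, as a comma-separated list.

Answer: 6, 9, 10, 11, 12, 13, 2

Derivation:
Current: 4, moving UP
Serve above first (ascending): [6, 9, 10, 11, 12, 13]
Then reverse, serve below (descending): [2]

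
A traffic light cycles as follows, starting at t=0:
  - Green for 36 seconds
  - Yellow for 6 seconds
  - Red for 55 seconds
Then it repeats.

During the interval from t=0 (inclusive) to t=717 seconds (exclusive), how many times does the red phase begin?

Cycle = 36+6+55 = 97s
red phase starts at t = k*97 + 42 for k=0,1,2,...
Need k*97+42 < 717 → k < 6.959
k ∈ {0, ..., 6} → 7 starts

Answer: 7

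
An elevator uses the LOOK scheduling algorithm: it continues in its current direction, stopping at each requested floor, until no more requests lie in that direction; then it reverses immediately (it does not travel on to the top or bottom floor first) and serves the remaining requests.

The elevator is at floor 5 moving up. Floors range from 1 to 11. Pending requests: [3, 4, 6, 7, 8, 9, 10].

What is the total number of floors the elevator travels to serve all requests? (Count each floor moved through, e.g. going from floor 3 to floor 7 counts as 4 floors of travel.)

Start at floor 5 moving up, LOOK stop order: [6, 7, 8, 9, 10, 4, 3]
  5 → 6: |6-5| = 1, total = 1
  6 → 7: |7-6| = 1, total = 2
  7 → 8: |8-7| = 1, total = 3
  8 → 9: |9-8| = 1, total = 4
  9 → 10: |10-9| = 1, total = 5
  10 → 4: |4-10| = 6, total = 11
  4 → 3: |3-4| = 1, total = 12

Answer: 12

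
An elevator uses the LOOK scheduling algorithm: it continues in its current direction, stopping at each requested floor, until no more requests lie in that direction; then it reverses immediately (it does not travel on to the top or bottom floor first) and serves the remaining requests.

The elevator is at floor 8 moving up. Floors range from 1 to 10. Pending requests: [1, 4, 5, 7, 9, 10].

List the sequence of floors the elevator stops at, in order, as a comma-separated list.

Current: 8, moving UP
Serve above first (ascending): [9, 10]
Then reverse, serve below (descending): [7, 5, 4, 1]

Answer: 9, 10, 7, 5, 4, 1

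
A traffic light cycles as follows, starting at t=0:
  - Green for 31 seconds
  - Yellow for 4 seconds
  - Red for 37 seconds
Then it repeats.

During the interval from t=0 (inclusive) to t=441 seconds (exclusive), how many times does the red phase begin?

Cycle = 31+4+37 = 72s
red phase starts at t = k*72 + 35 for k=0,1,2,...
Need k*72+35 < 441 → k < 5.639
k ∈ {0, ..., 5} → 6 starts

Answer: 6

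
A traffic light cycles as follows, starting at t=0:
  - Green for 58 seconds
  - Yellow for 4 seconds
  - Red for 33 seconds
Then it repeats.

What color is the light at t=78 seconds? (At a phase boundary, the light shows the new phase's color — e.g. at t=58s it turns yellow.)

Cycle length = 58 + 4 + 33 = 95s
t = 78, phase_t = 78 mod 95 = 78
78 >= 62 → RED

Answer: red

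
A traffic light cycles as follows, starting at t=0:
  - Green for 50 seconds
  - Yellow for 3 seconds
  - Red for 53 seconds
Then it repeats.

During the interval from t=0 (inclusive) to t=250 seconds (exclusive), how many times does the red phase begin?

Answer: 2

Derivation:
Cycle = 50+3+53 = 106s
red phase starts at t = k*106 + 53 for k=0,1,2,...
Need k*106+53 < 250 → k < 1.858
k ∈ {0, ..., 1} → 2 starts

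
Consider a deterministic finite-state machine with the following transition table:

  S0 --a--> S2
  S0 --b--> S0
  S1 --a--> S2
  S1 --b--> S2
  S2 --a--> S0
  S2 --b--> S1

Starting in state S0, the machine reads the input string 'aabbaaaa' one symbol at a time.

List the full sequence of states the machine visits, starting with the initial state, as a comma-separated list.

Answer: S0, S2, S0, S0, S0, S2, S0, S2, S0

Derivation:
Start: S0
  read 'a': S0 --a--> S2
  read 'a': S2 --a--> S0
  read 'b': S0 --b--> S0
  read 'b': S0 --b--> S0
  read 'a': S0 --a--> S2
  read 'a': S2 --a--> S0
  read 'a': S0 --a--> S2
  read 'a': S2 --a--> S0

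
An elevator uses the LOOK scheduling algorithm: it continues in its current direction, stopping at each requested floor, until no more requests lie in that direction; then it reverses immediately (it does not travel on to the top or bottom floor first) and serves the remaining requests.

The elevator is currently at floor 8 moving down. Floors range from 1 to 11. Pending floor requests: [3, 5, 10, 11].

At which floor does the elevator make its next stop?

Current floor: 8, direction: down
Requests above: [10, 11]
Requests below: [3, 5]
Moving down and requests lie below → nearest below is max([3, 5]) = 5

Answer: 5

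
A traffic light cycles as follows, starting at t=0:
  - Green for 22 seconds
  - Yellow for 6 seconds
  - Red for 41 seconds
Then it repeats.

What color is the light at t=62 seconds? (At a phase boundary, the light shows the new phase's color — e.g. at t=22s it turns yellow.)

Cycle length = 22 + 6 + 41 = 69s
t = 62, phase_t = 62 mod 69 = 62
62 >= 28 → RED

Answer: red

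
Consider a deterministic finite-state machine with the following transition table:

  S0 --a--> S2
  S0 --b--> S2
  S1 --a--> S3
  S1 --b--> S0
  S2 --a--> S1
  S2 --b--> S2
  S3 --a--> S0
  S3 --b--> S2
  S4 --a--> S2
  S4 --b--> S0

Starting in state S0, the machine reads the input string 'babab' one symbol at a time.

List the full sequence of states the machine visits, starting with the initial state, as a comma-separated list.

Answer: S0, S2, S1, S0, S2, S2

Derivation:
Start: S0
  read 'b': S0 --b--> S2
  read 'a': S2 --a--> S1
  read 'b': S1 --b--> S0
  read 'a': S0 --a--> S2
  read 'b': S2 --b--> S2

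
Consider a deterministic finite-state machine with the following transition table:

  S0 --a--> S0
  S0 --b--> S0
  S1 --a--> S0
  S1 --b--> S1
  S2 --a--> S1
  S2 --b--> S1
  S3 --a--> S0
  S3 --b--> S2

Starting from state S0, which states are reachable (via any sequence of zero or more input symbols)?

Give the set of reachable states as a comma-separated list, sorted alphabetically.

Answer: S0

Derivation:
BFS from S0:
  visit S0: S0--a-->S0 (seen), S0--b-->S0 (seen)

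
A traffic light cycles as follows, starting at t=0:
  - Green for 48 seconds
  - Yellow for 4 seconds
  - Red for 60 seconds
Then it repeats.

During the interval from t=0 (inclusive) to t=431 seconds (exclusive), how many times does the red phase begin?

Answer: 4

Derivation:
Cycle = 48+4+60 = 112s
red phase starts at t = k*112 + 52 for k=0,1,2,...
Need k*112+52 < 431 → k < 3.384
k ∈ {0, ..., 3} → 4 starts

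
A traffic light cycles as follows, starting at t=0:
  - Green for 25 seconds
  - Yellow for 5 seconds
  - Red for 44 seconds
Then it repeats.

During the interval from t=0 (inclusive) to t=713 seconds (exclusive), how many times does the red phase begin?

Cycle = 25+5+44 = 74s
red phase starts at t = k*74 + 30 for k=0,1,2,...
Need k*74+30 < 713 → k < 9.230
k ∈ {0, ..., 9} → 10 starts

Answer: 10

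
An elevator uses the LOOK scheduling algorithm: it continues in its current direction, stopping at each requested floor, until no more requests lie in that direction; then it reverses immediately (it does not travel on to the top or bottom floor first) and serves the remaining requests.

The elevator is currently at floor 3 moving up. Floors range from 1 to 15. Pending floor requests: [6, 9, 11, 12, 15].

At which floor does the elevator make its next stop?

Current floor: 3, direction: up
Requests above: [6, 9, 11, 12, 15]
Requests below: []
Moving up and requests lie above → nearest above is min([6, 9, 11, 12, 15]) = 6

Answer: 6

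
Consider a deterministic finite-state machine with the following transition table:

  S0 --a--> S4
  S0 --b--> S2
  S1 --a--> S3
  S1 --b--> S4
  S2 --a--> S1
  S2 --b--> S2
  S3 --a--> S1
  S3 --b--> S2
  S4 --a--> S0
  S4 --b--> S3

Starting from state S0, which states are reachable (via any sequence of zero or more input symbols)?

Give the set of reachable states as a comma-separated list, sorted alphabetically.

Answer: S0, S1, S2, S3, S4

Derivation:
BFS from S0:
  visit S0: S0--a-->S4 (new), S0--b-->S2 (new)
  visit S4: S4--a-->S0 (seen), S4--b-->S3 (new)
  visit S2: S2--a-->S1 (new), S2--b-->S2 (seen)
  visit S3: S3--a-->S1 (seen), S3--b-->S2 (seen)
  visit S1: S1--a-->S3 (seen), S1--b-->S4 (seen)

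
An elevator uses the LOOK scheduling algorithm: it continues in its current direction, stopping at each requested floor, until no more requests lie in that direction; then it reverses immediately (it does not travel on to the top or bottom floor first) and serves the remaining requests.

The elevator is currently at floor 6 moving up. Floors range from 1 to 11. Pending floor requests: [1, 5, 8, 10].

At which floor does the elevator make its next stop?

Answer: 8

Derivation:
Current floor: 6, direction: up
Requests above: [8, 10]
Requests below: [1, 5]
Moving up and requests lie above → nearest above is min([8, 10]) = 8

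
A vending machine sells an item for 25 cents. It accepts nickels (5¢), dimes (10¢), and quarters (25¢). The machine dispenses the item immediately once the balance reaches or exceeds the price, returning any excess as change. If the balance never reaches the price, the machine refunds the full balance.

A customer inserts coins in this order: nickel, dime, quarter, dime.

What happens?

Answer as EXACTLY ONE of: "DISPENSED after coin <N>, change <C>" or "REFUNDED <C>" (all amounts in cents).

Answer: DISPENSED after coin 3, change 15

Derivation:
Price: 25¢
Coin 1 (nickel, 5¢): balance = 5¢
Coin 2 (dime, 10¢): balance = 15¢
Coin 3 (quarter, 25¢): balance = 40¢
  → balance >= price → DISPENSE, change = 40 - 25 = 15¢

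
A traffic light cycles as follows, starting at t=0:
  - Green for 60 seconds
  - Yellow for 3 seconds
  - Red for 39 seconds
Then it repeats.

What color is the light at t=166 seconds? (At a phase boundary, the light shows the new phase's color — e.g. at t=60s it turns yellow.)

Answer: red

Derivation:
Cycle length = 60 + 3 + 39 = 102s
t = 166, phase_t = 166 mod 102 = 64
64 >= 63 → RED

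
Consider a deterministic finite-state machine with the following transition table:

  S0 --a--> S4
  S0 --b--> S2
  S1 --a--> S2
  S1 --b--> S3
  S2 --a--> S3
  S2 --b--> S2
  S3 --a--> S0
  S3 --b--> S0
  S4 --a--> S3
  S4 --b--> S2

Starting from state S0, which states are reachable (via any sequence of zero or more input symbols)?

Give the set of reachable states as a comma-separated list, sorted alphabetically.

Answer: S0, S2, S3, S4

Derivation:
BFS from S0:
  visit S0: S0--a-->S4 (new), S0--b-->S2 (new)
  visit S4: S4--a-->S3 (new), S4--b-->S2 (seen)
  visit S2: S2--a-->S3 (seen), S2--b-->S2 (seen)
  visit S3: S3--a-->S0 (seen), S3--b-->S0 (seen)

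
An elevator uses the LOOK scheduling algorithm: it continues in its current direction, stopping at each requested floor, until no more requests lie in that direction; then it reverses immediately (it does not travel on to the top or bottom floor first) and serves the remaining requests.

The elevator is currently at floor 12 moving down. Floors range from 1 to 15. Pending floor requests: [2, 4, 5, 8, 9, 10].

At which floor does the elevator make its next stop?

Current floor: 12, direction: down
Requests above: []
Requests below: [2, 4, 5, 8, 9, 10]
Moving down and requests lie below → nearest below is max([2, 4, 5, 8, 9, 10]) = 10

Answer: 10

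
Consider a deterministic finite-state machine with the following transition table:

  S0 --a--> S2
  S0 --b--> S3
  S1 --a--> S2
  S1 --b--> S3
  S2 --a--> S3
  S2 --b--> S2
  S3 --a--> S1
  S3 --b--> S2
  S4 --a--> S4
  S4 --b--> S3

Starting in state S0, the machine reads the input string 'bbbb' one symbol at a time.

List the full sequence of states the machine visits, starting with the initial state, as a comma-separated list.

Start: S0
  read 'b': S0 --b--> S3
  read 'b': S3 --b--> S2
  read 'b': S2 --b--> S2
  read 'b': S2 --b--> S2

Answer: S0, S3, S2, S2, S2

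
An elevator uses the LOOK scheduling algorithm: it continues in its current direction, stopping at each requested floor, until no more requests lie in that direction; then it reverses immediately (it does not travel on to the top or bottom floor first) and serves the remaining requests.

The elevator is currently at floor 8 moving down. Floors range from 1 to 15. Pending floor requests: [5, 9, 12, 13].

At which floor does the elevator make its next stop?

Current floor: 8, direction: down
Requests above: [9, 12, 13]
Requests below: [5]
Moving down and requests lie below → nearest below is max([5]) = 5

Answer: 5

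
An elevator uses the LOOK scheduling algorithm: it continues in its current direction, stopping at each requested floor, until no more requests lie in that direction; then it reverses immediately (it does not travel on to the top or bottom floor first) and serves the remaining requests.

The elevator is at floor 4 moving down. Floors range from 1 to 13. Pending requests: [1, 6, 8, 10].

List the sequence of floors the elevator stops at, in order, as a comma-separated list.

Current: 4, moving DOWN
Serve below first (descending): [1]
Then reverse, serve above (ascending): [6, 8, 10]

Answer: 1, 6, 8, 10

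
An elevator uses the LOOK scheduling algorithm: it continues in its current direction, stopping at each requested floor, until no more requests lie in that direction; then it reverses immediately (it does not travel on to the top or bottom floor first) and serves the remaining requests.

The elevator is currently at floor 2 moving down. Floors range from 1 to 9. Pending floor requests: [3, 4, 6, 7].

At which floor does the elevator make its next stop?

Answer: 3

Derivation:
Current floor: 2, direction: down
Requests above: [3, 4, 6, 7]
Requests below: []
Moving down but no requests below → reverse; nearest above is min([3, 4, 6, 7]) = 3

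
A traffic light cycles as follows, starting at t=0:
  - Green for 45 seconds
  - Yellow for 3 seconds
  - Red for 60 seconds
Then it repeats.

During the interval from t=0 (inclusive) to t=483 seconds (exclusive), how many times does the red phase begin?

Answer: 5

Derivation:
Cycle = 45+3+60 = 108s
red phase starts at t = k*108 + 48 for k=0,1,2,...
Need k*108+48 < 483 → k < 4.028
k ∈ {0, ..., 4} → 5 starts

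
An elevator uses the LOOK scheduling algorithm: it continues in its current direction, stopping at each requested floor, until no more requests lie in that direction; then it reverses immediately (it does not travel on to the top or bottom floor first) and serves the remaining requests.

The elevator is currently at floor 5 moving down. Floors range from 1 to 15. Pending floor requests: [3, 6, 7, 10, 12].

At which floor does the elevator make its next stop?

Current floor: 5, direction: down
Requests above: [6, 7, 10, 12]
Requests below: [3]
Moving down and requests lie below → nearest below is max([3]) = 3

Answer: 3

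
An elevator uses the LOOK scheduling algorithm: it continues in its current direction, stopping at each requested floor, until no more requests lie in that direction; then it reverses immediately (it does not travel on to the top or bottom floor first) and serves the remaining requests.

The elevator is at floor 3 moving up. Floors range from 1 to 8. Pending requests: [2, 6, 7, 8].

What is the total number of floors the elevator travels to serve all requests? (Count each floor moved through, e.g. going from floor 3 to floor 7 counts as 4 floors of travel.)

Start at floor 3 moving up, LOOK stop order: [6, 7, 8, 2]
  3 → 6: |6-3| = 3, total = 3
  6 → 7: |7-6| = 1, total = 4
  7 → 8: |8-7| = 1, total = 5
  8 → 2: |2-8| = 6, total = 11

Answer: 11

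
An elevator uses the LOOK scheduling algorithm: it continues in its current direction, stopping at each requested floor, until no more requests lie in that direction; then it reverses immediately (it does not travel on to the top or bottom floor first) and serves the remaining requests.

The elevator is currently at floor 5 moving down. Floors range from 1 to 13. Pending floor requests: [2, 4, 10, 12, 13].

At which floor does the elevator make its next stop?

Answer: 4

Derivation:
Current floor: 5, direction: down
Requests above: [10, 12, 13]
Requests below: [2, 4]
Moving down and requests lie below → nearest below is max([2, 4]) = 4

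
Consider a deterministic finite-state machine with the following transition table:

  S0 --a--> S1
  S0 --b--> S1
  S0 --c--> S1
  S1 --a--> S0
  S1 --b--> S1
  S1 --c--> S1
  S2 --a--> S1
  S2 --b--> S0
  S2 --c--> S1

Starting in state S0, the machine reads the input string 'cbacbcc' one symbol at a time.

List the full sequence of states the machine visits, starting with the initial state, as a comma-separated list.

Answer: S0, S1, S1, S0, S1, S1, S1, S1

Derivation:
Start: S0
  read 'c': S0 --c--> S1
  read 'b': S1 --b--> S1
  read 'a': S1 --a--> S0
  read 'c': S0 --c--> S1
  read 'b': S1 --b--> S1
  read 'c': S1 --c--> S1
  read 'c': S1 --c--> S1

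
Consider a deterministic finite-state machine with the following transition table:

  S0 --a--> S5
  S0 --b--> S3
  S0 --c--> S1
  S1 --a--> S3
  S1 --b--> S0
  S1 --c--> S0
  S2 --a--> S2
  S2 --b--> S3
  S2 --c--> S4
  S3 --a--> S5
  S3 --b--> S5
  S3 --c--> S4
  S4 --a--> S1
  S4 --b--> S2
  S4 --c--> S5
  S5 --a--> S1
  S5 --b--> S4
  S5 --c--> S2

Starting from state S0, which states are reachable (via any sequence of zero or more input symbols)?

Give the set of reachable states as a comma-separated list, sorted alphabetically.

BFS from S0:
  visit S0: S0--a-->S5 (new), S0--b-->S3 (new), S0--c-->S1 (new)
  visit S5: S5--a-->S1 (seen), S5--b-->S4 (new), S5--c-->S2 (new)
  visit S3: S3--a-->S5 (seen), S3--b-->S5 (seen), S3--c-->S4 (seen)
  visit S1: S1--a-->S3 (seen), S1--b-->S0 (seen), S1--c-->S0 (seen)
  visit S4: S4--a-->S1 (seen), S4--b-->S2 (seen), S4--c-->S5 (seen)
  visit S2: S2--a-->S2 (seen), S2--b-->S3 (seen), S2--c-->S4 (seen)

Answer: S0, S1, S2, S3, S4, S5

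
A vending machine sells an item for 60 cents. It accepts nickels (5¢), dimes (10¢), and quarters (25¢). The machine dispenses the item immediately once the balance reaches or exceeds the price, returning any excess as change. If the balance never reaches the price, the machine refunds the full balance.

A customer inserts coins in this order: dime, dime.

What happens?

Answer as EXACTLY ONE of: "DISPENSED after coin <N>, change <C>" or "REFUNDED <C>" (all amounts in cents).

Price: 60¢
Coin 1 (dime, 10¢): balance = 10¢
Coin 2 (dime, 10¢): balance = 20¢
All coins inserted, balance 20¢ < price 60¢ → REFUND 20¢

Answer: REFUNDED 20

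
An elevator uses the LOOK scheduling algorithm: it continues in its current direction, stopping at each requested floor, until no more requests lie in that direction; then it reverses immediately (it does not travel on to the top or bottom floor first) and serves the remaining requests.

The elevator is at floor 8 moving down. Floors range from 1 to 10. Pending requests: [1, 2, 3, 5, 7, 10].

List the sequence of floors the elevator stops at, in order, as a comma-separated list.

Answer: 7, 5, 3, 2, 1, 10

Derivation:
Current: 8, moving DOWN
Serve below first (descending): [7, 5, 3, 2, 1]
Then reverse, serve above (ascending): [10]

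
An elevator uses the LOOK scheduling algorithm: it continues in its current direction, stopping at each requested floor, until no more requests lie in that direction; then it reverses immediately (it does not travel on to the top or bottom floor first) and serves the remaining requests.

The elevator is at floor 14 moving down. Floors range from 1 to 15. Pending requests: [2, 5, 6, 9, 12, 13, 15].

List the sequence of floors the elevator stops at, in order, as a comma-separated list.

Current: 14, moving DOWN
Serve below first (descending): [13, 12, 9, 6, 5, 2]
Then reverse, serve above (ascending): [15]

Answer: 13, 12, 9, 6, 5, 2, 15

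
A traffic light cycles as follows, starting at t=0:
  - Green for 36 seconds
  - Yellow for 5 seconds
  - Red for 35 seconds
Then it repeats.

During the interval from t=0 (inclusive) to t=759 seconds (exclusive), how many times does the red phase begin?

Answer: 10

Derivation:
Cycle = 36+5+35 = 76s
red phase starts at t = k*76 + 41 for k=0,1,2,...
Need k*76+41 < 759 → k < 9.447
k ∈ {0, ..., 9} → 10 starts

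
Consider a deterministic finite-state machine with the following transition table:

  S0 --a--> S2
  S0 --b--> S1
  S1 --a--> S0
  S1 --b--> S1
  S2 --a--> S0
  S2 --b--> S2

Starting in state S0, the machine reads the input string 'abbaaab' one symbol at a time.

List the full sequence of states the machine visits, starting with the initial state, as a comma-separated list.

Answer: S0, S2, S2, S2, S0, S2, S0, S1

Derivation:
Start: S0
  read 'a': S0 --a--> S2
  read 'b': S2 --b--> S2
  read 'b': S2 --b--> S2
  read 'a': S2 --a--> S0
  read 'a': S0 --a--> S2
  read 'a': S2 --a--> S0
  read 'b': S0 --b--> S1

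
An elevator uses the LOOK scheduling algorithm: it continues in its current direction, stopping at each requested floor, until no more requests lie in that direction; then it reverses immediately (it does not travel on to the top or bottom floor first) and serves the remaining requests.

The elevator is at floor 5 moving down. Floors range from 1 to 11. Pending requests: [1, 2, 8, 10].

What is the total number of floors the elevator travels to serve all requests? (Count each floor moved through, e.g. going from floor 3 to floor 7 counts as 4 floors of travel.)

Answer: 13

Derivation:
Start at floor 5 moving down, LOOK stop order: [2, 1, 8, 10]
  5 → 2: |2-5| = 3, total = 3
  2 → 1: |1-2| = 1, total = 4
  1 → 8: |8-1| = 7, total = 11
  8 → 10: |10-8| = 2, total = 13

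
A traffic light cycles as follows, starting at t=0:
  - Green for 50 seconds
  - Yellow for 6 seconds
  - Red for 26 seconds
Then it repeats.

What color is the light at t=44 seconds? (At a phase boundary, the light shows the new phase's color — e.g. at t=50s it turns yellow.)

Cycle length = 50 + 6 + 26 = 82s
t = 44, phase_t = 44 mod 82 = 44
44 < 50 (green end) → GREEN

Answer: green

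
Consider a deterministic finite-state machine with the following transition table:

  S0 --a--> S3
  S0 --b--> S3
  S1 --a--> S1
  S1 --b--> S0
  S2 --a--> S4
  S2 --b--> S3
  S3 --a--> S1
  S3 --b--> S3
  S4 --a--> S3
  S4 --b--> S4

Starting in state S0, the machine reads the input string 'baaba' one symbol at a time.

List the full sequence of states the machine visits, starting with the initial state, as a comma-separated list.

Answer: S0, S3, S1, S1, S0, S3

Derivation:
Start: S0
  read 'b': S0 --b--> S3
  read 'a': S3 --a--> S1
  read 'a': S1 --a--> S1
  read 'b': S1 --b--> S0
  read 'a': S0 --a--> S3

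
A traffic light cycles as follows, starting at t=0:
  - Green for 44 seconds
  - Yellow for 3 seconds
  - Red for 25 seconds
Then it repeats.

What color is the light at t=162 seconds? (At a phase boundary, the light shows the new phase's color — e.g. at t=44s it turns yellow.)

Cycle length = 44 + 3 + 25 = 72s
t = 162, phase_t = 162 mod 72 = 18
18 < 44 (green end) → GREEN

Answer: green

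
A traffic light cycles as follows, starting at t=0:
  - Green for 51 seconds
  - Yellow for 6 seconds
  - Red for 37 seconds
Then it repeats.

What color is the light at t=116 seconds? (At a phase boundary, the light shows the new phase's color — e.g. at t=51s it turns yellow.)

Cycle length = 51 + 6 + 37 = 94s
t = 116, phase_t = 116 mod 94 = 22
22 < 51 (green end) → GREEN

Answer: green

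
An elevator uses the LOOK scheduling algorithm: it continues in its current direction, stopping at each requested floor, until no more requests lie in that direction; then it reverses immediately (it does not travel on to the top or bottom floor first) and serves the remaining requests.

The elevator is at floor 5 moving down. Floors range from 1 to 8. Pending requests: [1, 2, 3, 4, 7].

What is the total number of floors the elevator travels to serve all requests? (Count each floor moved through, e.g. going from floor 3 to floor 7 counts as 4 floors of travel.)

Start at floor 5 moving down, LOOK stop order: [4, 3, 2, 1, 7]
  5 → 4: |4-5| = 1, total = 1
  4 → 3: |3-4| = 1, total = 2
  3 → 2: |2-3| = 1, total = 3
  2 → 1: |1-2| = 1, total = 4
  1 → 7: |7-1| = 6, total = 10

Answer: 10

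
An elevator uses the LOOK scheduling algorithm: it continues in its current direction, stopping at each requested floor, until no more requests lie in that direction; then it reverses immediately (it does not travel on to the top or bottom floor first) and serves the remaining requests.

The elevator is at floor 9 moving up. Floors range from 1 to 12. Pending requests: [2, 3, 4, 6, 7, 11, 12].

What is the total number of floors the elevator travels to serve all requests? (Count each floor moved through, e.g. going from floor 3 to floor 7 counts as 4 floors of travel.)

Answer: 13

Derivation:
Start at floor 9 moving up, LOOK stop order: [11, 12, 7, 6, 4, 3, 2]
  9 → 11: |11-9| = 2, total = 2
  11 → 12: |12-11| = 1, total = 3
  12 → 7: |7-12| = 5, total = 8
  7 → 6: |6-7| = 1, total = 9
  6 → 4: |4-6| = 2, total = 11
  4 → 3: |3-4| = 1, total = 12
  3 → 2: |2-3| = 1, total = 13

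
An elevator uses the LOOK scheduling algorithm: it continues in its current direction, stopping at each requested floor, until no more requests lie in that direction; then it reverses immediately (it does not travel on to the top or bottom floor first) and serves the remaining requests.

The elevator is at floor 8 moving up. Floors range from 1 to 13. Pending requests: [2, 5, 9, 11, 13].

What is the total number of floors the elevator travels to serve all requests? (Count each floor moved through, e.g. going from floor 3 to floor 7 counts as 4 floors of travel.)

Start at floor 8 moving up, LOOK stop order: [9, 11, 13, 5, 2]
  8 → 9: |9-8| = 1, total = 1
  9 → 11: |11-9| = 2, total = 3
  11 → 13: |13-11| = 2, total = 5
  13 → 5: |5-13| = 8, total = 13
  5 → 2: |2-5| = 3, total = 16

Answer: 16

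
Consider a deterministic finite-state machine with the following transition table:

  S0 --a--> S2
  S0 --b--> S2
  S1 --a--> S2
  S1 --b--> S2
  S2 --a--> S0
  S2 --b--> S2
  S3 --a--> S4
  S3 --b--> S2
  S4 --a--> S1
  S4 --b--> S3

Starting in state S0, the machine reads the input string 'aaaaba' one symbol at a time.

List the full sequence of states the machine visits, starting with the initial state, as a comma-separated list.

Start: S0
  read 'a': S0 --a--> S2
  read 'a': S2 --a--> S0
  read 'a': S0 --a--> S2
  read 'a': S2 --a--> S0
  read 'b': S0 --b--> S2
  read 'a': S2 --a--> S0

Answer: S0, S2, S0, S2, S0, S2, S0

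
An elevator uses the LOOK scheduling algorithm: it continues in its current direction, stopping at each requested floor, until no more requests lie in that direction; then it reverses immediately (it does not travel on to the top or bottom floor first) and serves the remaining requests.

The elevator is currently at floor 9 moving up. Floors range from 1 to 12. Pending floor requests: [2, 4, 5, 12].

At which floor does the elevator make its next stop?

Current floor: 9, direction: up
Requests above: [12]
Requests below: [2, 4, 5]
Moving up and requests lie above → nearest above is min([12]) = 12

Answer: 12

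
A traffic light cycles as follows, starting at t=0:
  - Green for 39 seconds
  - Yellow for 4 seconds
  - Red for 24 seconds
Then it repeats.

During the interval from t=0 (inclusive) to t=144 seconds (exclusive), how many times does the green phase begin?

Cycle = 39+4+24 = 67s
green phase starts at t = k*67 + 0 for k=0,1,2,...
Need k*67+0 < 144 → k < 2.149
k ∈ {0, ..., 2} → 3 starts

Answer: 3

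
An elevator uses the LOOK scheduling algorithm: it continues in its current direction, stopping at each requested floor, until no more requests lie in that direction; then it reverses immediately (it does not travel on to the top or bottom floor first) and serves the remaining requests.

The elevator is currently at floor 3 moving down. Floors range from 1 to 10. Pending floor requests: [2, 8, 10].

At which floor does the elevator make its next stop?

Answer: 2

Derivation:
Current floor: 3, direction: down
Requests above: [8, 10]
Requests below: [2]
Moving down and requests lie below → nearest below is max([2]) = 2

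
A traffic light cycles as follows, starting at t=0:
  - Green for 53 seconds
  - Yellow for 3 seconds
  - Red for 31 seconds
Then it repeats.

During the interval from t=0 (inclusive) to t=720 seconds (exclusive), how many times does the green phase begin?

Answer: 9

Derivation:
Cycle = 53+3+31 = 87s
green phase starts at t = k*87 + 0 for k=0,1,2,...
Need k*87+0 < 720 → k < 8.276
k ∈ {0, ..., 8} → 9 starts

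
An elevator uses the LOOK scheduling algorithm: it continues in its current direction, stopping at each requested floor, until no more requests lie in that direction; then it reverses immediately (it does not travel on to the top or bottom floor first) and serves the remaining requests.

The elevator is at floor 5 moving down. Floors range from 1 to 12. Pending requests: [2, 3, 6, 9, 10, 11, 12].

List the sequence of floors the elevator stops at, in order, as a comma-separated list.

Answer: 3, 2, 6, 9, 10, 11, 12

Derivation:
Current: 5, moving DOWN
Serve below first (descending): [3, 2]
Then reverse, serve above (ascending): [6, 9, 10, 11, 12]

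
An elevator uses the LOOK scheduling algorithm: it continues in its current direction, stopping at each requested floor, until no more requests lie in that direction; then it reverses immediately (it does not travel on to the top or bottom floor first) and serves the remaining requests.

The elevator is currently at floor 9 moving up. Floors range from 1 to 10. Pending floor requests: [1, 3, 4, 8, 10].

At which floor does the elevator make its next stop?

Answer: 10

Derivation:
Current floor: 9, direction: up
Requests above: [10]
Requests below: [1, 3, 4, 8]
Moving up and requests lie above → nearest above is min([10]) = 10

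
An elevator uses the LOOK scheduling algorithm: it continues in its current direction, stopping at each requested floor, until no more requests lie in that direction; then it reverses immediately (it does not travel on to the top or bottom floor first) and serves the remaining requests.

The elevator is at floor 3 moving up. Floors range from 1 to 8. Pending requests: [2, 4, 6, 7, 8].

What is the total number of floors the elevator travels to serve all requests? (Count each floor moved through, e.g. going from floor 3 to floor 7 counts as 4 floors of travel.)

Start at floor 3 moving up, LOOK stop order: [4, 6, 7, 8, 2]
  3 → 4: |4-3| = 1, total = 1
  4 → 6: |6-4| = 2, total = 3
  6 → 7: |7-6| = 1, total = 4
  7 → 8: |8-7| = 1, total = 5
  8 → 2: |2-8| = 6, total = 11

Answer: 11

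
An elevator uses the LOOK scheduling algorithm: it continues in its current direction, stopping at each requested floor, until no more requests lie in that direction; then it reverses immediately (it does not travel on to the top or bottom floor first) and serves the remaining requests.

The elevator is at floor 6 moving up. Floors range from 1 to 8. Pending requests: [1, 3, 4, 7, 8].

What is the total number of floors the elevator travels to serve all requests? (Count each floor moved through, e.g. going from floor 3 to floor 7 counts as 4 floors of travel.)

Answer: 9

Derivation:
Start at floor 6 moving up, LOOK stop order: [7, 8, 4, 3, 1]
  6 → 7: |7-6| = 1, total = 1
  7 → 8: |8-7| = 1, total = 2
  8 → 4: |4-8| = 4, total = 6
  4 → 3: |3-4| = 1, total = 7
  3 → 1: |1-3| = 2, total = 9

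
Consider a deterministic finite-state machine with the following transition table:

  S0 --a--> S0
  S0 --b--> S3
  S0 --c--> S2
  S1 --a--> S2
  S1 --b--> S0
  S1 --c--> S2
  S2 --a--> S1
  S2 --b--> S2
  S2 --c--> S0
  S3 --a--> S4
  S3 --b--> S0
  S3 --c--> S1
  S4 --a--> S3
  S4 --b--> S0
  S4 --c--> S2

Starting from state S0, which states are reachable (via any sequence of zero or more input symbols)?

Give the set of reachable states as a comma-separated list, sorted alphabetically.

BFS from S0:
  visit S0: S0--a-->S0 (seen), S0--b-->S3 (new), S0--c-->S2 (new)
  visit S3: S3--a-->S4 (new), S3--b-->S0 (seen), S3--c-->S1 (new)
  visit S2: S2--a-->S1 (seen), S2--b-->S2 (seen), S2--c-->S0 (seen)
  visit S4: S4--a-->S3 (seen), S4--b-->S0 (seen), S4--c-->S2 (seen)
  visit S1: S1--a-->S2 (seen), S1--b-->S0 (seen), S1--c-->S2 (seen)

Answer: S0, S1, S2, S3, S4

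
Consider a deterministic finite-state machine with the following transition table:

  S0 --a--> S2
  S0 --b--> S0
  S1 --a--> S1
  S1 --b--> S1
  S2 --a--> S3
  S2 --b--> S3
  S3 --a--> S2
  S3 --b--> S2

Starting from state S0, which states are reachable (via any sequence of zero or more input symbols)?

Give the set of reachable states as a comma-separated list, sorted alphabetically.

BFS from S0:
  visit S0: S0--a-->S2 (new), S0--b-->S0 (seen)
  visit S2: S2--a-->S3 (new), S2--b-->S3 (seen)
  visit S3: S3--a-->S2 (seen), S3--b-->S2 (seen)

Answer: S0, S2, S3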